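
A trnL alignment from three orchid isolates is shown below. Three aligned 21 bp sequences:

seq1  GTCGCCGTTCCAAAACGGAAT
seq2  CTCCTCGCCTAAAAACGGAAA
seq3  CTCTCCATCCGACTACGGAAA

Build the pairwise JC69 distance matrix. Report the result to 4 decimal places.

d(seq1,seq2) = 0.5319, d(seq1,seq3) = 0.5319, d(seq2,seq3) = 0.5319

seq1–seq2: 8/21 sites differ → p ≈ 0.380952, d = −0.75 ln(1 − 0.507936) = 0.531860 ≈ 0.5319.
seq1–seq3: 8/21 sites differ → p ≈ 0.380952, d = −0.75 ln(1 − 0.507936) = 0.531860 ≈ 0.5319.
seq2–seq3: 8/21 sites differ → p ≈ 0.380952, d = −0.75 ln(1 − 0.507936) = 0.531860 ≈ 0.5319.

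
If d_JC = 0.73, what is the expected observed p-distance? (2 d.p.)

p = (3/4)(1 − e^(−4d/3)) = 0.75 × (1 − e^(-0.973333)) = 0.75 × (1 − 0.377822) = 0.466634.

0.47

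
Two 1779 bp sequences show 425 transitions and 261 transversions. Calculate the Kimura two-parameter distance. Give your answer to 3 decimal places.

P = 425/1779 ≈ 0.238898 and Q = 261/1779 ≈ 0.146712.
Under the Kimura two-parameter model, d = −½ ln(1 − 2P − Q) − ¼ ln(1 − 2Q).
1 − 2P − Q = 0.375492, giving −½ ln(0.375492) = 0.489759.
1 − 2Q = 0.706576, giving −¼ ln(0.706576) = 0.086831.
d = 0.489759 + 0.086831 = 0.576590.

0.577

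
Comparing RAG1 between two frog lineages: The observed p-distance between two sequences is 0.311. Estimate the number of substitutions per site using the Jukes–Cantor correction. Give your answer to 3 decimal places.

0.402

d = −(3/4) ln(1 − 4p/3) = −0.75 ln(1 − 0.414667) = −0.75 ln(0.585333)
  = −0.75 × (-0.535574) = 0.401681 substitutions/site.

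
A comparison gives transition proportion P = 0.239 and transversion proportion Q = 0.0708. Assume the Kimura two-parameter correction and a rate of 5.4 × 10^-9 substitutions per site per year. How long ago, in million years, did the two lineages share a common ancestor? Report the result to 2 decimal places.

40.38

Under the Kimura two-parameter model, d = −½ ln(1 − 2P − Q) − ¼ ln(1 − 2Q).
1 − 2P − Q = 0.4512, giving −½ ln(0.4512) = 0.397922.
1 − 2Q = 0.8584, giving −¼ ln(0.8584) = 0.038171.
d = 0.397922 + 0.038171 = 0.436093.
Under a molecular clock d = 2μt, so t = d/(2μ) = 0.436093 / (2 × 5.4 × 10^-9) = 40.38 million years.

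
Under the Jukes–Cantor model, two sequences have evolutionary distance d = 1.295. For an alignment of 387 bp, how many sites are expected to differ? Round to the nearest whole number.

239

Invert JC69: p = (3/4)(1 − e^(−4d/3)) = 0.75 × (1 − e^(-1.726667)) = 0.75 × (1 − 0.177876) = 0.616593.
Expected differing sites = pL ≈ 0.616593 × 387 = 238.621491 ≈ 239.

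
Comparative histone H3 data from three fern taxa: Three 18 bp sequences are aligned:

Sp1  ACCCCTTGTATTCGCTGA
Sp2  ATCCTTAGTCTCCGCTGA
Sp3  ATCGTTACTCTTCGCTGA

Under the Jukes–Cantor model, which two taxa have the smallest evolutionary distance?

Sp2 and Sp3

Sp1–Sp2: 5/18 differ, p = 0.278, d = 0.347.
Sp1–Sp3: 6/18 differ, p = 0.333, d = 0.441.
Sp2–Sp3: 3/18 differ, p = 0.167, d = 0.188.
The smallest distance is between Sp2 and Sp3.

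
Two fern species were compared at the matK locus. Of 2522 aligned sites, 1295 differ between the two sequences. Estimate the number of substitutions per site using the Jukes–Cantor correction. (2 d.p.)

0.87

p = 1295/2522 ≈ 0.513481.
d = −(3/4) ln(1 − 4p/3) = −0.75 ln(1 − 0.684641) = −0.75 ln(0.315359)
  = −0.75 × (-1.154044) = 0.865533 substitutions/site.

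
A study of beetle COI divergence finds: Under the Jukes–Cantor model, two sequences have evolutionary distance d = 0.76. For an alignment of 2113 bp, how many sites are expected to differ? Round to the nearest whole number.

Invert JC69: p = (3/4)(1 − e^(−4d/3)) = 0.75 × (1 − e^(-1.013333)) = 0.75 × (1 − 0.363007) = 0.477745.
Expected differing sites = pL ≈ 0.477745 × 2113 = 1009.475185 ≈ 1009.

1009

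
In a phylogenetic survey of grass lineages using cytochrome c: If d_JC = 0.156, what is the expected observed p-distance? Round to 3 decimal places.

p = (3/4)(1 − e^(−4d/3)) = 0.75 × (1 − e^(-0.208)) = 0.75 × (1 − 0.812207) = 0.140845.

0.141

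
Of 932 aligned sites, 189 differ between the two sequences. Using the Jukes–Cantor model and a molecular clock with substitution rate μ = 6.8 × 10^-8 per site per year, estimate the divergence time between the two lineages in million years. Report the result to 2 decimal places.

1.74

p = 189/932 ≈ 0.20279.
d = −(3/4) ln(1 − 4p/3) = −0.75 ln(1 − 0.270387) = −0.75 ln(0.729613)
  = −0.75 × (-0.315241) = 0.236431 substitutions/site.
Under a molecular clock d = 2μt, so t = d/(2μ) = 0.236431 / (2 × 6.8 × 10^-8) = 1.74 million years.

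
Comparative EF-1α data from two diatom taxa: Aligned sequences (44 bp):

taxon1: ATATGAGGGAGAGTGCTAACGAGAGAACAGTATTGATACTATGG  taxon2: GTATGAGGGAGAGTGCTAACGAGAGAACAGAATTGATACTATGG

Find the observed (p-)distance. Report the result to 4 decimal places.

0.0455

The sequences differ at 2 of 44 positions (sites 1, 31).
p = 2/44 = 0.045454… ≈ 0.0455 (to 4 d.p.).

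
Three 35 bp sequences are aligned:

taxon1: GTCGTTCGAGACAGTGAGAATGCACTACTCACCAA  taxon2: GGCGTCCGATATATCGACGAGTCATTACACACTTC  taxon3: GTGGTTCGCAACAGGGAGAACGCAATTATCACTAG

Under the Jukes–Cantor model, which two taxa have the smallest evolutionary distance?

taxon1–taxon2: 15/35 differ, p = 0.429, d = 0.635.
taxon1–taxon3: 10/35 differ, p = 0.286, d = 0.360.
taxon2–taxon3: 18/35 differ, p = 0.514, d = 0.868.
The smallest distance is between taxon1 and taxon3.

taxon1 and taxon3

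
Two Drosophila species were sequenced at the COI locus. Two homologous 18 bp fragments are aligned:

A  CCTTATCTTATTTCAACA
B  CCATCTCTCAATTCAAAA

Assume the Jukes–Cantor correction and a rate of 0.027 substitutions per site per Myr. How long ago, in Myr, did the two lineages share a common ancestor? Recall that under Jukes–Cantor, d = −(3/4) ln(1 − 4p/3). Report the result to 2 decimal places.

The sequences differ at 5 of 18 sites (3, 5, 9, 11, 17), so p = 5/18 ≈ 0.277778.
d = −(3/4) ln(1 − 4p/3) = −0.75 ln(1 − 0.370371) = −0.75 ln(0.629629)
  = −0.75 × (-0.462625) = 0.346969 substitutions/site.
Under a molecular clock d = 2μt, so t = d/(2μ) = 0.346969 / (2 × 0.027) = 6.43 Myr.

6.43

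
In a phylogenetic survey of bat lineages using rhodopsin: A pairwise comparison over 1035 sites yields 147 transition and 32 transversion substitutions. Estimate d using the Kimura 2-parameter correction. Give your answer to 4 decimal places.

0.2051

P = 147/1035 ≈ 0.142029 and Q = 32/1035 ≈ 0.030918.
Under the Kimura two-parameter model, d = −½ ln(1 − 2P − Q) − ¼ ln(1 − 2Q).
1 − 2P − Q = 0.685024, giving −½ ln(0.685024) = 0.189151.
1 − 2Q = 0.938164, giving −¼ ln(0.938164) = 0.015958.
d = 0.189151 + 0.015958 = 0.205109.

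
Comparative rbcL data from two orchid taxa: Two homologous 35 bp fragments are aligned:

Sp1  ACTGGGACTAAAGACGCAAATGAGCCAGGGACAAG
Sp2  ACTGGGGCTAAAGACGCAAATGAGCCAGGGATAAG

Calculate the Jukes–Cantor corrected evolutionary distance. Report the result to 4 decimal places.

The sequences differ at 2 of 35 sites (7, 32), so p = 2/35 ≈ 0.057143.
d = −(3/4) ln(1 − 4p/3) = −0.75 ln(1 − 0.076191) = −0.75 ln(0.923809)
  = −0.75 × (-0.079250) = 0.059438 substitutions/site.

0.0594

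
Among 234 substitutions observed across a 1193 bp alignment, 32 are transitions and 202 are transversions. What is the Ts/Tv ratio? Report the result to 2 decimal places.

R = 32/202 = 0.158415… ≈ 0.16 (to 2 d.p.).

0.16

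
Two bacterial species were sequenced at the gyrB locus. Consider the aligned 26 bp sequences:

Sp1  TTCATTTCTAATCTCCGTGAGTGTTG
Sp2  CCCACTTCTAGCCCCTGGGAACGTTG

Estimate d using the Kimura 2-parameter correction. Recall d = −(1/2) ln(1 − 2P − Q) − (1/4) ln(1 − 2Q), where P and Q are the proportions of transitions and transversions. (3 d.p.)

0.676

Of 26 sites, 9 differences are transitions and 1 are transversions, so P = 9/26 ≈ 0.346154 and Q = 1/26 ≈ 0.038462.
Under the Kimura two-parameter model, d = −½ ln(1 − 2P − Q) − ¼ ln(1 − 2Q).
1 − 2P − Q = 0.26923, giving −½ ln(0.26923) = 0.656095.
1 − 2Q = 0.923076, giving −¼ ln(0.923076) = 0.020011.
d = 0.656095 + 0.020011 = 0.676106.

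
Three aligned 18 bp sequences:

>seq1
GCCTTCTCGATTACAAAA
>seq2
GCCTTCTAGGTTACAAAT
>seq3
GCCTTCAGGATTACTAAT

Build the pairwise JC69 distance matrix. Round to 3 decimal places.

seq1–seq2: 3/18 sites differ → p ≈ 0.166667, d = −0.75 ln(1 − 0.222223) = 0.188487 ≈ 0.188.
seq1–seq3: 4/18 sites differ → p ≈ 0.222222, d = −0.75 ln(1 − 0.296296) = 0.263548 ≈ 0.264.
seq2–seq3: 4/18 sites differ → p ≈ 0.222222, d = −0.75 ln(1 − 0.296296) = 0.263548 ≈ 0.264.

d(seq1,seq2) = 0.188, d(seq1,seq3) = 0.264, d(seq2,seq3) = 0.264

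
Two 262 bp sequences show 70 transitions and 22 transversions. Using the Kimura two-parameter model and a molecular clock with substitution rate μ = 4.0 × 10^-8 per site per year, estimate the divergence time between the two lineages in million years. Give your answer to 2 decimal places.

6.59

P = 70/262 ≈ 0.267176 and Q = 22/262 ≈ 0.083969.
Under the Kimura two-parameter model, d = −½ ln(1 − 2P − Q) − ¼ ln(1 − 2Q).
1 − 2P − Q = 0.381679, giving −½ ln(0.381679) = 0.481588.
1 − 2Q = 0.832062, giving −¼ ln(0.832062) = 0.045962.
d = 0.481588 + 0.045962 = 0.527550.
Under a molecular clock d = 2μt, so t = d/(2μ) = 0.527550 / (2 × 4.0 × 10^-8) = 6.59 million years.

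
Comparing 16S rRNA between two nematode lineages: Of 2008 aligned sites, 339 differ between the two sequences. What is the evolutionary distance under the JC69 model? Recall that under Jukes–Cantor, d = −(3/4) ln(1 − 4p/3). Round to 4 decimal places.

0.1913

p = 339/2008 ≈ 0.168825.
d = −(3/4) ln(1 − 4p/3) = −0.75 ln(1 − 0.2251) = −0.75 ln(0.7749)
  = −0.75 × (-0.255021) = 0.191266 substitutions/site.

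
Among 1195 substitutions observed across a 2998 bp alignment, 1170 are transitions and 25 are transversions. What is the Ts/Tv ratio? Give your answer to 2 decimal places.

46.80

R = 1170/25 = 46.80.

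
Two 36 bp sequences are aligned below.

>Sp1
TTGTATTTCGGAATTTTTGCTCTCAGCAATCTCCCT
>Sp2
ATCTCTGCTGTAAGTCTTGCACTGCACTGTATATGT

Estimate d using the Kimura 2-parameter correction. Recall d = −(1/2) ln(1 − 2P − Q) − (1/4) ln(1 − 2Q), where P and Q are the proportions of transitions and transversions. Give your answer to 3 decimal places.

0.913

Of 36 sites, 6 differences are transitions and 13 are transversions, so P = 6/36 ≈ 0.166667 and Q = 13/36 ≈ 0.361111.
Under the Kimura two-parameter model, d = −½ ln(1 − 2P − Q) − ¼ ln(1 − 2Q).
1 − 2P − Q = 0.305555, giving −½ ln(0.305555) = 0.592813.
1 − 2Q = 0.277778, giving −¼ ln(0.277778) = 0.320233.
d = 0.592813 + 0.320233 = 0.913046.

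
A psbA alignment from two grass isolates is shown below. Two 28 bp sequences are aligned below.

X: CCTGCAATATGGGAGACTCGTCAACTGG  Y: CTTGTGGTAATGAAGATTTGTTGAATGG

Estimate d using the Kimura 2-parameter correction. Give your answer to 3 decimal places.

Of 28 sites, 9 differences are transitions and 3 are transversions, so P = 9/28 ≈ 0.321429 and Q = 3/28 ≈ 0.107143.
Under the Kimura two-parameter model, d = −½ ln(1 − 2P − Q) − ¼ ln(1 − 2Q).
1 − 2P − Q = 0.249999, giving −½ ln(0.249999) = 0.693149.
1 − 2Q = 0.785714, giving −¼ ln(0.785714) = 0.060291.
d = 0.693149 + 0.060291 = 0.753440.

0.753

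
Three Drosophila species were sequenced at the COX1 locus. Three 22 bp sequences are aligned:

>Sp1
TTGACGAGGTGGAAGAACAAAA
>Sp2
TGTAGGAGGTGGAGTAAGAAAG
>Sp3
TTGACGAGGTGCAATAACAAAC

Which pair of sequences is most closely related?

Sp1–Sp2: 7/22 differ, p = 0.318, d = 0.414.
Sp1–Sp3: 3/22 differ, p = 0.136, d = 0.151.
Sp2–Sp3: 7/22 differ, p = 0.318, d = 0.414.
The smallest distance is between Sp1 and Sp3.

Sp1 and Sp3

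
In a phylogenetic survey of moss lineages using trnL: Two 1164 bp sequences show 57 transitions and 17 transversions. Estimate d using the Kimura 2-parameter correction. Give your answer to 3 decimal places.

P = 57/1164 ≈ 0.048969 and Q = 17/1164 ≈ 0.014605.
Under the Kimura two-parameter model, d = −½ ln(1 − 2P − Q) − ¼ ln(1 − 2Q).
1 − 2P − Q = 0.887457, giving −½ ln(0.887457) = 0.059698.
1 − 2Q = 0.97079, giving −¼ ln(0.97079) = 0.007411.
d = 0.059698 + 0.007411 = 0.067109.

0.067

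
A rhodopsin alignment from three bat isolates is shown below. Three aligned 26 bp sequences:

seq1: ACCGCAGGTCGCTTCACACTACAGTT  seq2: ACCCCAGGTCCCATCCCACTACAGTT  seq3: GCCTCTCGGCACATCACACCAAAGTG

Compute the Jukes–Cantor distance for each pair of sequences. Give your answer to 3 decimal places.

seq1–seq2: 4/26 sites differ → p ≈ 0.153846, d = −0.75 ln(1 − 0.205128) = 0.172181 ≈ 0.172.
seq1–seq3: 10/26 sites differ → p ≈ 0.384615, d = −0.75 ln(1 − 0.51282) = 0.539341 ≈ 0.539.
seq2–seq3: 10/26 sites differ → p ≈ 0.384615, d = −0.75 ln(1 − 0.51282) = 0.539341 ≈ 0.539.

d(seq1,seq2) = 0.172, d(seq1,seq3) = 0.539, d(seq2,seq3) = 0.539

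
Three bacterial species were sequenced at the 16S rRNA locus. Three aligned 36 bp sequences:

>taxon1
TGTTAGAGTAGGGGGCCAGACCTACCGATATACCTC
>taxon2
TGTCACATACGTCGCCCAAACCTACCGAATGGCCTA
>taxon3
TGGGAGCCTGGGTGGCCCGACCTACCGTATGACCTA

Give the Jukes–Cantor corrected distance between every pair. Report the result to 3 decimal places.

d(taxon1,taxon2) = 0.548, d(taxon1,taxon3) = 0.441, d(taxon2,taxon3) = 0.548

taxon1–taxon2: 14/36 sites differ → p ≈ 0.388889, d = −0.75 ln(1 − 0.518519) = 0.548166 ≈ 0.548.
taxon1–taxon3: 12/36 sites differ → p ≈ 0.333333, d = −0.75 ln(1 − 0.444444) = 0.440839 ≈ 0.441.
taxon2–taxon3: 14/36 sites differ → p ≈ 0.388889, d = −0.75 ln(1 − 0.518519) = 0.548166 ≈ 0.548.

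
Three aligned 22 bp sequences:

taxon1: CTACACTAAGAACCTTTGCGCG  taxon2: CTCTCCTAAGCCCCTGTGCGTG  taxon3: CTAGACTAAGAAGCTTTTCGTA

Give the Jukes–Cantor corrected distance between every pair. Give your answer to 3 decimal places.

taxon1–taxon2: 7/22 sites differ → p ≈ 0.318182, d = −0.75 ln(1 − 0.424243) = 0.414052 ≈ 0.414.
taxon1–taxon3: 5/22 sites differ → p ≈ 0.227273, d = −0.75 ln(1 − 0.303031) = 0.270761 ≈ 0.271.
taxon2–taxon3: 9/22 sites differ → p ≈ 0.409091, d = −0.75 ln(1 − 0.545455) = 0.591344 ≈ 0.591.

d(taxon1,taxon2) = 0.414, d(taxon1,taxon3) = 0.271, d(taxon2,taxon3) = 0.591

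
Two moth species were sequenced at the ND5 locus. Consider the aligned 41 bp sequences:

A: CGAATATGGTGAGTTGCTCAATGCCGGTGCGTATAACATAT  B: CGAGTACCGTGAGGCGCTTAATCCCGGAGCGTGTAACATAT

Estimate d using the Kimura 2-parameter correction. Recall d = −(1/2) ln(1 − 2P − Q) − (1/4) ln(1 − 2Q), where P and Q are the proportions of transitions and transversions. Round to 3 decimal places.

0.263

Of 41 sites, 5 differences are transitions and 4 are transversions, so P = 5/41 ≈ 0.121951 and Q = 4/41 ≈ 0.097561.
Under the Kimura two-parameter model, d = −½ ln(1 − 2P − Q) − ¼ ln(1 − 2Q).
1 − 2P − Q = 0.658537, giving −½ ln(0.658537) = 0.208867.
1 − 2Q = 0.804878, giving −¼ ln(0.804878) = 0.054266.
d = 0.208867 + 0.054266 = 0.263133.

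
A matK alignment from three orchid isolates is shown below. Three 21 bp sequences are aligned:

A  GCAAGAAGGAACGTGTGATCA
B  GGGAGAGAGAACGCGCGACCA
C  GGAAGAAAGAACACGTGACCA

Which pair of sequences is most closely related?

B and C

A–B: 7/21 differ, p = 0.333, d = 0.441.
A–C: 5/21 differ, p = 0.238, d = 0.286.
B–C: 4/21 differ, p = 0.190, d = 0.220.
The smallest distance is between B and C.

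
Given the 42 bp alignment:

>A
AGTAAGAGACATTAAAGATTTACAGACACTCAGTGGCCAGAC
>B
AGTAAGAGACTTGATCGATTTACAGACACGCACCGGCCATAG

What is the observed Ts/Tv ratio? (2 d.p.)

Transitions are A↔G and C↔T; transversions are all other mismatches.
Transitions: 1. Transversions: 8.
R = 1/8 = 0.125 ≈ 0.13 (to 2 d.p.).

0.13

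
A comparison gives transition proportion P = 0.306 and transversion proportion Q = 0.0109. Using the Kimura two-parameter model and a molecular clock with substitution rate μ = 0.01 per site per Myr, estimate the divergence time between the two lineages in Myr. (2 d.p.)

24.66

Under the Kimura two-parameter model, d = −½ ln(1 − 2P − Q) − ¼ ln(1 − 2Q).
1 − 2P − Q = 0.3771, giving −½ ln(0.3771) = 0.487622.
1 − 2Q = 0.9782, giving −¼ ln(0.9782) = 0.005510.
d = 0.487622 + 0.005510 = 0.493132.
Under a molecular clock d = 2μt, so t = d/(2μ) = 0.493132 / (2 × 0.01) = 24.66 Myr.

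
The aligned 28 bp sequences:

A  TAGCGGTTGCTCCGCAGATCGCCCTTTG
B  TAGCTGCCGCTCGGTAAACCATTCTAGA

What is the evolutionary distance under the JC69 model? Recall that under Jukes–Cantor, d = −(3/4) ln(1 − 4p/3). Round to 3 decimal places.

The sequences differ at 13 of 28 sites, so p = 13/28 ≈ 0.464286.
d = −(3/4) ln(1 − 4p/3) = −0.75 ln(1 − 0.619048) = −0.75 ln(0.380952)
  = −0.75 × (-0.965082) = 0.723812 substitutions/site.

0.724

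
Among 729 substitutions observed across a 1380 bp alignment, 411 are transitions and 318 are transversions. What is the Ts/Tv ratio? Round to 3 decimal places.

R = 411/318 = 1.292452… ≈ 1.292 (to 3 d.p.).

1.292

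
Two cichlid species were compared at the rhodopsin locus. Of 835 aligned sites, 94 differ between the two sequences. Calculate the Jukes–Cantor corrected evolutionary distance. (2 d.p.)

0.12

p = 94/835 ≈ 0.112575.
d = −(3/4) ln(1 − 4p/3) = −0.75 ln(1 − 0.1501) = −0.75 ln(0.8499)
  = −0.75 × (-0.162637) = 0.121978 substitutions/site.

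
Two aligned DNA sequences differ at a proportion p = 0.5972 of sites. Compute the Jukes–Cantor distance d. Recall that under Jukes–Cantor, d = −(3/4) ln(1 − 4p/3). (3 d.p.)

d = −(3/4) ln(1 − 4p/3) = −0.75 ln(1 − 0.796267) = −0.75 ln(0.203733)
  = −0.75 × (-1.590945) = 1.193209 substitutions/site.

1.193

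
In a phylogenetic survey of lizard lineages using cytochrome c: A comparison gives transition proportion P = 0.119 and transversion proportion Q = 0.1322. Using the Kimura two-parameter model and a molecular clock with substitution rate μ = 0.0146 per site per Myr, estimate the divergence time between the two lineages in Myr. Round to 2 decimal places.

Under the Kimura two-parameter model, d = −½ ln(1 − 2P − Q) − ¼ ln(1 − 2Q).
1 − 2P − Q = 0.6298, giving −½ ln(0.6298) = 0.231176.
1 − 2Q = 0.7356, giving −¼ ln(0.7356) = 0.076767.
d = 0.231176 + 0.076767 = 0.307943.
Under a molecular clock d = 2μt, so t = d/(2μ) = 0.307943 / (2 × 0.0146) = 10.55 Myr.

10.55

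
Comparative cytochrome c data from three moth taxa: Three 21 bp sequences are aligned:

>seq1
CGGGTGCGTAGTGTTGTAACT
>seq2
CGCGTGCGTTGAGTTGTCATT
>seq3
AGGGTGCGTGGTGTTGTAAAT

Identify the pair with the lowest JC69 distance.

seq1–seq2: 5/21 differ, p = 0.238, d = 0.286.
seq1–seq3: 3/21 differ, p = 0.143, d = 0.158.
seq2–seq3: 6/21 differ, p = 0.286, d = 0.360.
The smallest distance is between seq1 and seq3.

seq1 and seq3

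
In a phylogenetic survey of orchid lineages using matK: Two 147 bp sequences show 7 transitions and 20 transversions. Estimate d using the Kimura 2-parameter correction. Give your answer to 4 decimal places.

0.2109

P = 7/147 ≈ 0.047619 and Q = 20/147 ≈ 0.136054.
Under the Kimura two-parameter model, d = −½ ln(1 − 2P − Q) − ¼ ln(1 − 2Q).
1 − 2P − Q = 0.768708, giving −½ ln(0.768708) = 0.131522.
1 − 2Q = 0.727892, giving −¼ ln(0.727892) = 0.079401.
d = 0.131522 + 0.079401 = 0.210923.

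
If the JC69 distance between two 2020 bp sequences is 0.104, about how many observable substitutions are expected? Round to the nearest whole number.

196

Invert JC69: p = (3/4)(1 − e^(−4d/3)) = 0.75 × (1 − e^(-0.138667)) = 0.75 × (1 − 0.870518) = 0.097112.
Expected differing sites = pL ≈ 0.097112 × 2020 = 196.16624 ≈ 196.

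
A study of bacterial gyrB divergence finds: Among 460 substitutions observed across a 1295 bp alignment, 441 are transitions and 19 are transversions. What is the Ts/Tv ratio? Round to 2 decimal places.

R = 441/19 = 23.210526… ≈ 23.21 (to 2 d.p.).

23.21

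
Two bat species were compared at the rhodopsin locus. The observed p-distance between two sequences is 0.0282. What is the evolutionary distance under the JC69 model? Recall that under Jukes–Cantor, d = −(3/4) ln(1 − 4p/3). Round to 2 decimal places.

d = −(3/4) ln(1 − 4p/3) = −0.75 ln(1 − 0.0376) = −0.75 ln(0.9624)
  = −0.75 × (-0.038325) = 0.028744 substitutions/site.

0.03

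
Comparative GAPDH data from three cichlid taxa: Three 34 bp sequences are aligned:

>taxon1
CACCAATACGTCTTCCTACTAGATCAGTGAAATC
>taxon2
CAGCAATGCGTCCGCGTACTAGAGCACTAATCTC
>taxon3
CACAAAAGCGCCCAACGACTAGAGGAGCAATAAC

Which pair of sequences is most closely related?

taxon1–taxon2: 10/34 differ, p = 0.294, d = 0.373.
taxon1–taxon3: 14/34 differ, p = 0.412, d = 0.597.
taxon2–taxon3: 13/34 differ, p = 0.382, d = 0.535.
The smallest distance is between taxon1 and taxon2.

taxon1 and taxon2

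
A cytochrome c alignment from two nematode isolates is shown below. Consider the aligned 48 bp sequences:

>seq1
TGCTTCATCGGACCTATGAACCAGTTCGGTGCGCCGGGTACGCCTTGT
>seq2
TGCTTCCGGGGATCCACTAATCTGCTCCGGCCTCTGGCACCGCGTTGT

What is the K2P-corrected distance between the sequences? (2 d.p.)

Of 48 sites, 6 differences are transitions and 13 are transversions, so P = 6/48 = 0.125 and Q = 13/48 ≈ 0.270833.
Under the Kimura two-parameter model, d = −½ ln(1 − 2P − Q) − ¼ ln(1 − 2Q).
1 − 2P − Q = 0.479167, giving −½ ln(0.479167) = 0.367853.
1 − 2Q = 0.458334, giving −¼ ln(0.458334) = 0.195039.
d = 0.367853 + 0.195039 = 0.562892.

0.56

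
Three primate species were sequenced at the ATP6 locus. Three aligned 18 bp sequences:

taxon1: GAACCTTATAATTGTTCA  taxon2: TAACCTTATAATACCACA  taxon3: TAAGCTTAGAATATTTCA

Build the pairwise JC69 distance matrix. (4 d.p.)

taxon1–taxon2: 5/18 sites differ → p ≈ 0.277778, d = −0.75 ln(1 − 0.370371) = 0.346968 ≈ 0.3470.
taxon1–taxon3: 5/18 sites differ → p ≈ 0.277778, d = −0.75 ln(1 − 0.370371) = 0.346968 ≈ 0.3470.
taxon2–taxon3: 5/18 sites differ → p ≈ 0.277778, d = −0.75 ln(1 − 0.370371) = 0.346968 ≈ 0.3470.

d(taxon1,taxon2) = 0.3470, d(taxon1,taxon3) = 0.3470, d(taxon2,taxon3) = 0.3470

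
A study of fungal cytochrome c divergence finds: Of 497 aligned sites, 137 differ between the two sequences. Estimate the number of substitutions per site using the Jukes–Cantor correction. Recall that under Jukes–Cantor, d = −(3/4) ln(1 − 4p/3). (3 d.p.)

p = 137/497 ≈ 0.275654.
d = −(3/4) ln(1 − 4p/3) = −0.75 ln(1 − 0.367539) = −0.75 ln(0.632461)
  = −0.75 × (-0.458137) = 0.343603 substitutions/site.

0.344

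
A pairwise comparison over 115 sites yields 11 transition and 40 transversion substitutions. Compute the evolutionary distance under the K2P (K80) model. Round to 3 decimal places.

P = 11/115 ≈ 0.095652 and Q = 40/115 ≈ 0.347826.
Under the Kimura two-parameter model, d = −½ ln(1 − 2P − Q) − ¼ ln(1 − 2Q).
1 − 2P − Q = 0.46087, giving −½ ln(0.46087) = 0.387320.
1 − 2Q = 0.304348, giving −¼ ln(0.304348) = 0.297396.
d = 0.387320 + 0.297396 = 0.684716.

0.685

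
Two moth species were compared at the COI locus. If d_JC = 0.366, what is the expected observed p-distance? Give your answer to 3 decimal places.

p = (3/4)(1 − e^(−4d/3)) = 0.75 × (1 − e^(-0.488)) = 0.75 × (1 − 0.613853) = 0.289610.

0.290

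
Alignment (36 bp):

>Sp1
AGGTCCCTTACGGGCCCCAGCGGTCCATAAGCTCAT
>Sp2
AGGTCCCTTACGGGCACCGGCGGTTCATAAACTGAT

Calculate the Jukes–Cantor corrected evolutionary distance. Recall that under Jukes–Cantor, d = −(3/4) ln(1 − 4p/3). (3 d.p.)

0.154

The sequences differ at 5 of 36 sites (16, 19, 25, 31, 34), so p = 5/36 ≈ 0.138889.
d = −(3/4) ln(1 − 4p/3) = −0.75 ln(1 − 0.185185) = −0.75 ln(0.814815)
  = −0.75 × (-0.204794) = 0.153596 substitutions/site.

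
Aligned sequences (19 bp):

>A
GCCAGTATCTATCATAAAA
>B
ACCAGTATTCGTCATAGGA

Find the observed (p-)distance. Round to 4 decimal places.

0.3158

The sequences differ at 6 of 19 positions (sites 1, 9, 10, 11, 17, 18).
p = 6/19 = 0.315789… ≈ 0.3158 (to 4 d.p.).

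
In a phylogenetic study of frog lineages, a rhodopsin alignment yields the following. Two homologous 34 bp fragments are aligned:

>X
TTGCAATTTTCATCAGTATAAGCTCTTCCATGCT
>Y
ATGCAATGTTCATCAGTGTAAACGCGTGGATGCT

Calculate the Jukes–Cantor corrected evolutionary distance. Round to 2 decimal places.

0.28

The sequences differ at 8 of 34 sites (1, 8, 18, 22, 24, 26, 28, 29), so p = 8/34 ≈ 0.235294.
d = −(3/4) ln(1 − 4p/3) = −0.75 ln(1 − 0.313725) = −0.75 ln(0.686275)
  = −0.75 × (-0.376477) = 0.282358 substitutions/site.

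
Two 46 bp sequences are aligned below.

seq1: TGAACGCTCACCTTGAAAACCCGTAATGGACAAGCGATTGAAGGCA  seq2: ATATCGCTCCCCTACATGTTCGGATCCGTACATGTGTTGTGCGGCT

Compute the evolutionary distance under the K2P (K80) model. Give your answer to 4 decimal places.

0.9350

Of 46 sites, 5 differences are transitions and 19 are transversions, so P = 5/46 ≈ 0.108696 and Q = 19/46 ≈ 0.413043.
Under the Kimura two-parameter model, d = −½ ln(1 − 2P − Q) − ¼ ln(1 − 2Q).
1 − 2P − Q = 0.369565, giving −½ ln(0.369565) = 0.497714.
1 − 2Q = 0.173914, giving −¼ ln(0.173914) = 0.437299.
d = 0.497714 + 0.437299 = 0.935013.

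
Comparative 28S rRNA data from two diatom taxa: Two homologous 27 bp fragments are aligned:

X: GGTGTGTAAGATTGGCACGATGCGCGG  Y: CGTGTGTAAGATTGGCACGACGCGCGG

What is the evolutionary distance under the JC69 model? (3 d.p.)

The sequences differ at 2 of 27 sites (1, 21), so p = 2/27 ≈ 0.074074.
d = −(3/4) ln(1 − 4p/3) = −0.75 ln(1 − 0.098765) = −0.75 ln(0.901235)
  = −0.75 × (-0.103989) = 0.077992 substitutions/site.

0.078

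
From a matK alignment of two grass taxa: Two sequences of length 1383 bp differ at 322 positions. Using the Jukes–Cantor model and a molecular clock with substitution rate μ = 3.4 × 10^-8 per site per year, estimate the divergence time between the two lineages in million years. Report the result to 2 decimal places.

p = 322/1383 ≈ 0.232827.
d = −(3/4) ln(1 − 4p/3) = −0.75 ln(1 − 0.310436) = −0.75 ln(0.689564)
  = −0.75 × (-0.371696) = 0.278772 substitutions/site.
Under a molecular clock d = 2μt, so t = d/(2μ) = 0.278772 / (2 × 3.4 × 10^-8) = 4.10 million years.

4.10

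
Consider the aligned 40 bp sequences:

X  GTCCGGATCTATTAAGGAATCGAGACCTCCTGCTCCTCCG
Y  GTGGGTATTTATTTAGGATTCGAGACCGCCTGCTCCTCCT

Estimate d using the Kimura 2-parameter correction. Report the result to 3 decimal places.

0.235

Of 40 sites, 1 differences are transitions and 7 are transversions, so P = 1/40 = 0.025 and Q = 7/40 = 0.175.
Under the Kimura two-parameter model, d = −½ ln(1 − 2P − Q) − ¼ ln(1 − 2Q).
1 − 2P − Q = 0.775, giving −½ ln(0.775) = 0.127446.
1 − 2Q = 0.65, giving −¼ ln(0.65) = 0.107696.
d = 0.127446 + 0.107696 = 0.235142.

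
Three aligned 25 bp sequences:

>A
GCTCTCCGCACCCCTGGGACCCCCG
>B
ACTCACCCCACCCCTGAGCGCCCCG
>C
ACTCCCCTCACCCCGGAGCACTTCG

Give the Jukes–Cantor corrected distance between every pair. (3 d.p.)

A–B: 6/25 sites differ → p = 0.24, d = −0.75 ln(1 − 0.32) = 0.289247 ≈ 0.289.
A–C: 9/25 sites differ → p = 0.36, d = −0.75 ln(1 − 0.48) = 0.490445 ≈ 0.490.
B–C: 6/25 sites differ → p = 0.24, d = −0.75 ln(1 − 0.32) = 0.289247 ≈ 0.289.

d(A,B) = 0.289, d(A,C) = 0.490, d(B,C) = 0.289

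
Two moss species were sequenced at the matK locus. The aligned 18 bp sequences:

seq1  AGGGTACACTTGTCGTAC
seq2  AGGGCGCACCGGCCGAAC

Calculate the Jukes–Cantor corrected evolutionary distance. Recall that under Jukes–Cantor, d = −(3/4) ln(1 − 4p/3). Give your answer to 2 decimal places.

0.44

The sequences differ at 6 of 18 sites (5, 6, 10, 11, 13, 16), so p = 6/18 ≈ 0.333333.
d = −(3/4) ln(1 − 4p/3) = −0.75 ln(1 − 0.444444) = −0.75 ln(0.555556)
  = −0.75 × (-0.587786) = 0.440840 substitutions/site.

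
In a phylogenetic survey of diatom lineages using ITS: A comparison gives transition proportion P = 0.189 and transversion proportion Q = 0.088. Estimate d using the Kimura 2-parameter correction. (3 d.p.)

Under the Kimura two-parameter model, d = −½ ln(1 − 2P − Q) − ¼ ln(1 − 2Q).
1 − 2P − Q = 0.534, giving −½ ln(0.534) = 0.313680.
1 − 2Q = 0.824, giving −¼ ln(0.824) = 0.048396.
d = 0.313680 + 0.048396 = 0.362076.

0.362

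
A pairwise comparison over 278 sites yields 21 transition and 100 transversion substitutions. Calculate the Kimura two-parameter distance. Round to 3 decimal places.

0.675

P = 21/278 ≈ 0.07554 and Q = 100/278 ≈ 0.359712.
Under the Kimura two-parameter model, d = −½ ln(1 − 2P − Q) − ¼ ln(1 − 2Q).
1 − 2P − Q = 0.489208, giving −½ ln(0.489208) = 0.357484.
1 − 2Q = 0.280576, giving −¼ ln(0.280576) = 0.317728.
d = 0.357484 + 0.317728 = 0.675212.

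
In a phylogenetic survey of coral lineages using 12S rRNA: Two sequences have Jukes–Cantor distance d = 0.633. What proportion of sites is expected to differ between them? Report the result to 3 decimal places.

p = (3/4)(1 − e^(−4d/3)) = 0.75 × (1 − e^(-0.844)) = 0.75 × (1 − 0.429987) = 0.427510.

0.428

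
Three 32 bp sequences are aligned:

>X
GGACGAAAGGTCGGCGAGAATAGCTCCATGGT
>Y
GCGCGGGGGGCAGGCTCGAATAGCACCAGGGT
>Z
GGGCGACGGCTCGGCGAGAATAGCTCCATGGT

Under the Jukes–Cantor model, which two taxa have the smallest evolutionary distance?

X and Z

X–Y: 11/32 differ, p = 0.344, d = 0.460.
X–Z: 4/32 differ, p = 0.125, d = 0.137.
Y–Z: 10/32 differ, p = 0.313, d = 0.404.
The smallest distance is between X and Z.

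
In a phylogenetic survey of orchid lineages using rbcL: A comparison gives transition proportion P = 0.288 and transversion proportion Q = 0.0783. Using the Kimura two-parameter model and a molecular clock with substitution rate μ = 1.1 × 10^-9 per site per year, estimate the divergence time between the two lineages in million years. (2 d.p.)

260.76

Under the Kimura two-parameter model, d = −½ ln(1 − 2P − Q) − ¼ ln(1 − 2Q).
1 − 2P − Q = 0.3457, giving −½ ln(0.3457) = 0.531092.
1 − 2Q = 0.8434, giving −¼ ln(0.8434) = 0.042578.
d = 0.531092 + 0.042578 = 0.573670.
Under a molecular clock d = 2μt, so t = d/(2μ) = 0.573670 / (2 × 1.1 × 10^-9) = 260.76 million years.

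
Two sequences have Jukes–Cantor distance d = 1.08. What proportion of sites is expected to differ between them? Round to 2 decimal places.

0.57

p = (3/4)(1 − e^(−4d/3)) = 0.75 × (1 − e^(-1.44)) = 0.75 × (1 − 0.236928) = 0.572304.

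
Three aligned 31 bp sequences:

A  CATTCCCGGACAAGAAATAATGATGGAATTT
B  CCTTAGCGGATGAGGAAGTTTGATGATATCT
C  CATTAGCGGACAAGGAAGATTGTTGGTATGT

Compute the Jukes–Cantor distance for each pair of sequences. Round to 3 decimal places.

A–B: 12/31 sites differ → p ≈ 0.387097, d = −0.75 ln(1 − 0.516129) = 0.544453 ≈ 0.544.
A–C: 8/31 sites differ → p ≈ 0.258065, d = −0.75 ln(1 − 0.344087) = 0.316295 ≈ 0.316.
B–C: 7/31 sites differ → p ≈ 0.225806, d = −0.75 ln(1 − 0.301075) = 0.268659 ≈ 0.269.

d(A,B) = 0.544, d(A,C) = 0.316, d(B,C) = 0.269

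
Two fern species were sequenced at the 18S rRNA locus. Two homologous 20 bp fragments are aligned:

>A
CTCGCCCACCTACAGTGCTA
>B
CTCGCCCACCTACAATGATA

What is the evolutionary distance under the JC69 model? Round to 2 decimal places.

The sequences differ at 2 of 20 sites (15, 18), so p = 2/20 = 0.1.
d = −(3/4) ln(1 − 4p/3) = −0.75 ln(1 − 0.133333) = −0.75 ln(0.866667)
  = −0.75 × (-0.143100) = 0.107325 substitutions/site.

0.11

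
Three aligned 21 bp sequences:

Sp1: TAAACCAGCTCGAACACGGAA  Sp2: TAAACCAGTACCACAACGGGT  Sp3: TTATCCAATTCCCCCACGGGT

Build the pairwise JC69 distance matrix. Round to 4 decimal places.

d(Sp1,Sp2) = 0.4408, d(Sp1,Sp3) = 0.6355, d(Sp2,Sp3) = 0.3597

Sp1–Sp2: 7/21 sites differ → p ≈ 0.333333, d = −0.75 ln(1 − 0.444444) = 0.440839 ≈ 0.4408.
Sp1–Sp3: 9/21 sites differ → p ≈ 0.428571, d = −0.75 ln(1 − 0.571428) = 0.635472 ≈ 0.6355.
Sp2–Sp3: 6/21 sites differ → p ≈ 0.285714, d = −0.75 ln(1 − 0.380952) = 0.359679 ≈ 0.3597.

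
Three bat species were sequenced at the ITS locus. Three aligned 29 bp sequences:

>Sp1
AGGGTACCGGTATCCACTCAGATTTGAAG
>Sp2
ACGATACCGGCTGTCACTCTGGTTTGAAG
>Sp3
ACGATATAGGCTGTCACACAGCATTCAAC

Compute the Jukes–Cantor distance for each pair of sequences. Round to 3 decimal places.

d(Sp1,Sp2) = 0.344, d(Sp1,Sp3) = 0.683, d(Sp2,Sp3) = 0.344

Sp1–Sp2: 8/29 sites differ → p ≈ 0.275862, d = −0.75 ln(1 − 0.367816) = 0.343931 ≈ 0.344.
Sp1–Sp3: 13/29 sites differ → p ≈ 0.448276, d = −0.75 ln(1 − 0.597701) = 0.682920 ≈ 0.683.
Sp2–Sp3: 8/29 sites differ → p ≈ 0.275862, d = −0.75 ln(1 − 0.367816) = 0.343931 ≈ 0.344.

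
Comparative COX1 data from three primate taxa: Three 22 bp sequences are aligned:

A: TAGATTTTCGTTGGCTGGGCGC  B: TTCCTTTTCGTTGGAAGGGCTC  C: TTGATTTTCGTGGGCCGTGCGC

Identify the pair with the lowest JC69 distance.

A–B: 6/22 differ, p = 0.273, d = 0.339.
A–C: 4/22 differ, p = 0.182, d = 0.208.
B–C: 7/22 differ, p = 0.318, d = 0.414.
The smallest distance is between A and C.

A and C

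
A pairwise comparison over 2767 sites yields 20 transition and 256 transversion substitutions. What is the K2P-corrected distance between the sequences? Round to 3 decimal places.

0.108

P = 20/2767 ≈ 0.007228 and Q = 256/2767 ≈ 0.092519.
Under the Kimura two-parameter model, d = −½ ln(1 − 2P − Q) − ¼ ln(1 − 2Q).
1 − 2P − Q = 0.893025, giving −½ ln(0.893025) = 0.056570.
1 − 2Q = 0.814962, giving −¼ ln(0.814962) = 0.051153.
d = 0.056570 + 0.051153 = 0.107723.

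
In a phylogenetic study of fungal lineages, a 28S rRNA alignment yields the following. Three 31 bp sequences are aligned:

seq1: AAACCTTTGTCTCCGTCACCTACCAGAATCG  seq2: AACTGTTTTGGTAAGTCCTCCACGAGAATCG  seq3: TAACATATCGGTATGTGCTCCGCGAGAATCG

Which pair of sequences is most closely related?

seq1–seq2: 12/31 differ, p = 0.387, d = 0.544.
seq1–seq3: 14/31 differ, p = 0.452, d = 0.691.
seq2–seq3: 9/31 differ, p = 0.290, d = 0.367.
The smallest distance is between seq2 and seq3.

seq2 and seq3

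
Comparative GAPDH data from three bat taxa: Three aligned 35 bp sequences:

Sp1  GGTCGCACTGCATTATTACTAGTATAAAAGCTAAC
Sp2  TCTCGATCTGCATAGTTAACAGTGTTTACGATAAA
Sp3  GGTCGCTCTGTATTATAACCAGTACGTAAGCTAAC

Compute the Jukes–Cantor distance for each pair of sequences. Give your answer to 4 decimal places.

d(Sp1,Sp2) = 0.5716, d(Sp1,Sp3) = 0.2326, d(Sp2,Sp3) = 0.5716

Sp1–Sp2: 14/35 sites differ → p = 0.4, d = −0.75 ln(1 − 0.533333) = 0.571605 ≈ 0.5716.
Sp1–Sp3: 7/35 sites differ → p = 0.2, d = −0.75 ln(1 − 0.266667) = 0.232617 ≈ 0.2326.
Sp2–Sp3: 14/35 sites differ → p = 0.4, d = −0.75 ln(1 − 0.533333) = 0.571605 ≈ 0.5716.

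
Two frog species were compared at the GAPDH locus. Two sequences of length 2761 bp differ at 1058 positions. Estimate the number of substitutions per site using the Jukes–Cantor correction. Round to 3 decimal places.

0.536

p = 1058/2761 ≈ 0.383194.
d = −(3/4) ln(1 − 4p/3) = −0.75 ln(1 − 0.510925) = −0.75 ln(0.489075)
  = −0.75 × (-0.715239) = 0.536429 substitutions/site.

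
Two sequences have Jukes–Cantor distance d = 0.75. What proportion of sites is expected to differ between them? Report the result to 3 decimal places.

0.474

p = (3/4)(1 − e^(−4d/3)) = 0.75 × (1 − e^(-1)) = 0.75 × (1 − 0.367879) = 0.474091.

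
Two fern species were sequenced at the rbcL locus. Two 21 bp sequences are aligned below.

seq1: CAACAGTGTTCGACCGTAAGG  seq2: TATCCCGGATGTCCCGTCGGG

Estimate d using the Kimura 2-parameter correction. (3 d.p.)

0.969

Of 21 sites, 2 differences are transitions and 9 are transversions, so P = 2/21 ≈ 0.095238 and Q = 9/21 ≈ 0.428571.
Under the Kimura two-parameter model, d = −½ ln(1 − 2P − Q) − ¼ ln(1 − 2Q).
1 − 2P − Q = 0.380953, giving −½ ln(0.380953) = 0.482540.
1 − 2Q = 0.142858, giving −¼ ln(0.142858) = 0.486476.
d = 0.482540 + 0.486476 = 0.969016.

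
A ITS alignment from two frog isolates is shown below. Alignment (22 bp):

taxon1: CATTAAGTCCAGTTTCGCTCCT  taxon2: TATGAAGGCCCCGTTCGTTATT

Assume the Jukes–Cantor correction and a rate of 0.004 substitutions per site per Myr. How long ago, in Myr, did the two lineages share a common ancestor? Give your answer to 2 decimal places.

73.92

The sequences differ at 9 of 22 sites (1, 4, 8, 11, 12, 13, 18, 20, 21), so p = 9/22 ≈ 0.409091.
d = −(3/4) ln(1 − 4p/3) = −0.75 ln(1 − 0.545455) = −0.75 ln(0.454545)
  = −0.75 × (-0.788458) = 0.591344 substitutions/site.
Under a molecular clock d = 2μt, so t = d/(2μ) = 0.591344 / (2 × 0.004) = 73.92 Myr.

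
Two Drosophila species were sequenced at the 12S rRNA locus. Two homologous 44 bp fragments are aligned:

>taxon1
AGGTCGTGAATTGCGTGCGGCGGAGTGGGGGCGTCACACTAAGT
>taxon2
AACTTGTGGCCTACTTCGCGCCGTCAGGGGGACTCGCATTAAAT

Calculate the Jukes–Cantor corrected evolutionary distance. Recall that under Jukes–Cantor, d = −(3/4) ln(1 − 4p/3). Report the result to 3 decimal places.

The sequences differ at 20 of 44 sites, so p = 20/44 ≈ 0.454545.
d = −(3/4) ln(1 − 4p/3) = −0.75 ln(1 − 0.60606) = −0.75 ln(0.39394)
  = −0.75 × (-0.931557) = 0.698668 substitutions/site.

0.699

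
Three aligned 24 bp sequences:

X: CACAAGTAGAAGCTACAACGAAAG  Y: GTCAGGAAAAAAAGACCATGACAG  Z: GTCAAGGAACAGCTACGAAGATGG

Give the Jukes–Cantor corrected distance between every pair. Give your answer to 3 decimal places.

d(X,Y) = 0.708, d(X,Z) = 0.520, d(Y,Z) = 0.608

X–Y: 11/24 sites differ → p ≈ 0.458333, d = −0.75 ln(1 − 0.611111) = 0.708346 ≈ 0.708.
X–Z: 9/24 sites differ → p = 0.375, d = −0.75 ln(1 − 0.5) = 0.519860 ≈ 0.520.
Y–Z: 10/24 sites differ → p ≈ 0.416667, d = −0.75 ln(1 − 0.555556) = 0.608198 ≈ 0.608.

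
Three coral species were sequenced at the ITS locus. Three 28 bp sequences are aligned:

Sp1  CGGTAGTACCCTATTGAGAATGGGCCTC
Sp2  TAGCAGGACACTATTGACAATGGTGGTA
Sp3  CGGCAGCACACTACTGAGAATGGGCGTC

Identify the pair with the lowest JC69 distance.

Sp1–Sp2: 10/28 differ, p = 0.357, d = 0.485.
Sp1–Sp3: 5/28 differ, p = 0.179, d = 0.204.
Sp2–Sp3: 8/28 differ, p = 0.286, d = 0.360.
The smallest distance is between Sp1 and Sp3.

Sp1 and Sp3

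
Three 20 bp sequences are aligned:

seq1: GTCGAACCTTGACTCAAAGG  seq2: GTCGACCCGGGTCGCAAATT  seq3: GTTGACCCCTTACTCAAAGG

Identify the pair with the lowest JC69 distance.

seq1 and seq3

seq1–seq2: 7/20 differ, p = 0.350, d = 0.471.
seq1–seq3: 4/20 differ, p = 0.200, d = 0.233.
seq2–seq3: 8/20 differ, p = 0.400, d = 0.572.
The smallest distance is between seq1 and seq3.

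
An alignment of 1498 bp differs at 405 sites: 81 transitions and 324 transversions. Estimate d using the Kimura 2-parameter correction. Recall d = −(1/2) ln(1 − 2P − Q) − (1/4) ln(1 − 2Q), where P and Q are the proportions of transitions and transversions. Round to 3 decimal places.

P = 81/1498 ≈ 0.054072 and Q = 324/1498 ≈ 0.216288.
Under the Kimura two-parameter model, d = −½ ln(1 − 2P − Q) − ¼ ln(1 − 2Q).
1 − 2P − Q = 0.675568, giving −½ ln(0.675568) = 0.196101.
1 − 2Q = 0.567424, giving −¼ ln(0.567424) = 0.141662.
d = 0.196101 + 0.141662 = 0.337763.

0.338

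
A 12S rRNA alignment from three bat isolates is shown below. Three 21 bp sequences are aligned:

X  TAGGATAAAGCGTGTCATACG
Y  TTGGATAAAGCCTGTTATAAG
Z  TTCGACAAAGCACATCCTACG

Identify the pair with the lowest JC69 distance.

X–Y: 4/21 differ, p = 0.190, d = 0.220.
X–Z: 7/21 differ, p = 0.333, d = 0.441.
Y–Z: 8/21 differ, p = 0.381, d = 0.532.
The smallest distance is between X and Y.

X and Y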